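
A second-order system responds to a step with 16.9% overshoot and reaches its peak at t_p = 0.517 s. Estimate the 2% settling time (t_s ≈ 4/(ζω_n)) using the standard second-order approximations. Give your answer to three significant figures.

t_s ≈ 1.16 s

ζ from %OS: ζ = |ln 0.169|/√(π²+ln²0.169) = 0.493.
t_p = π/ω_d ⇒ ω_d = 6.08 rad/s; then ω_n = ω_d/√(1−ζ²) = 6.98 rad/s.
t_s ≈ 4/(ζω_n) = 4/(0.493·6.98) = 1.16 s.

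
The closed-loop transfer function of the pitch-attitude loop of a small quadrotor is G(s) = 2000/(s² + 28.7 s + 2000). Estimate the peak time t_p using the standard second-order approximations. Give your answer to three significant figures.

ω_n = √2000 = 44.7 rad/s; ζ = 28.7/(2·44.7) = 0.321.
ω_d = 44.7·√(1 − 0.321²) = 42.4 rad/s. Then t_p = π/ω_d = 0.0742 s.

t_p ≈ 0.0742 s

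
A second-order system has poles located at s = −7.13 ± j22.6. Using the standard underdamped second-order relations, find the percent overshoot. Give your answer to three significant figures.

|pole| = ω_n = √(7.13² + 22.6²) = 23.7 rad/s; ζ = cos θ = σ/ω_n = 0.301.
%OS = 100 e^{−πζ/√(1−ζ²)} with ζ = 0.301 gives 37.1%.

%OS ≈ 37.1%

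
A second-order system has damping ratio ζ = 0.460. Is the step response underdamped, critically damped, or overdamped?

underdamped

Since ζ = 0.460 < 1, the system is underdamped.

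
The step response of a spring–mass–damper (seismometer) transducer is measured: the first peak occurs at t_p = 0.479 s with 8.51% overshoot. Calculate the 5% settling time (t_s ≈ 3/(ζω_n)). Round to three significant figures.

The overshoot fixes ζ = −ln(OS)/√(π²+ln²(OS)) = 0.617.
t_p = π/ω_d ⇒ ω_d = 6.56 rad/s; then ω_n = ω_d/√(1−ζ²) = 8.34 rad/s.
t_s ≈ 3/(ζω_n) = 3/(0.617·8.34) = 0.583 s.

t_s ≈ 0.583 s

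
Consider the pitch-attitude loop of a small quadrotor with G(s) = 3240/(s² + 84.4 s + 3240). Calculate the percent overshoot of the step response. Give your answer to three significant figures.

Comparing the denominator to s² + 2ζω_n s + ω_n²: ω_n = √3240 = 56.9 rad/s, and 2ζω_n = 84.4 so ζ = 84.4/(2·56.9) = 0.741.
%OS = 100 e^{−πζ/√(1−ζ²)} with ζ = 0.741 gives 3.11%.

%OS ≈ 3.11%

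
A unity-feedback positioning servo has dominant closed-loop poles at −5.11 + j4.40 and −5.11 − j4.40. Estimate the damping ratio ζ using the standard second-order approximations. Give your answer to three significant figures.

The poles are at −σ ± jω_d with σ = 5.11 and ω_d = 4.40, so ω_n = √(σ²+ω_d²) = 6.74 rad/s and ζ = σ/ω_n = 0.758.

ζ ≈ 0.758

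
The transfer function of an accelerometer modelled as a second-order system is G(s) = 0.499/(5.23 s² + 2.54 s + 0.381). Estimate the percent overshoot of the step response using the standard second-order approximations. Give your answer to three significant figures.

Dividing through by 5.23: denominator becomes s² + 0.4857 s + 0.07285.
So ω_n = √0.07285 = 0.270 rad/s and ζ = 0.4857/(2·0.270) = 0.900.
%OS = 100·exp(−πζ/√(1−ζ²)) = 0.154%.

%OS ≈ 0.154%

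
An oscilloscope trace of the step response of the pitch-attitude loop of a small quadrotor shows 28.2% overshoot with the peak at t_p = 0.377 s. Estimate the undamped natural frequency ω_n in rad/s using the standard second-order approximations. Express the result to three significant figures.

ω_n ≈ 8.98 rad/s

ζ from %OS: ζ = |ln 0.282|/√(π²+ln²0.282) = 0.374.
From t_p = π/ω_d, ω_d = π/0.377 = 8.33 rad/s, so ω_n = ω_d/√(1−ζ²) = 8.98 rad/s.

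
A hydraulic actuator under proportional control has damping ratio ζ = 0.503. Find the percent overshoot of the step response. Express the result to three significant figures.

%OS ≈ 16.1%

For an underdamped second-order system, %OS = 100·exp(−πζ/√(1−ζ²)).
πζ/√(1−ζ²) = π·0.503/√(1−0.253) = 1.828, so %OS = 100·e^(−1.828) = 16.1%.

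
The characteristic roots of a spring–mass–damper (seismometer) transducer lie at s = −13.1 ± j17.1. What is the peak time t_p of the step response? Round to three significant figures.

t_p ≈ 0.184 s

t_p = π/ω_d with ω_d = 17.1 (the imaginary part), so t_p = 0.184 s.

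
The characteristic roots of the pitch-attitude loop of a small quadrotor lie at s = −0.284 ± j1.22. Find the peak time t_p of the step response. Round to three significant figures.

t_p ≈ 2.58 s

t_p = π/ω_d with ω_d = 1.22 (the imaginary part), so t_p = 2.58 s.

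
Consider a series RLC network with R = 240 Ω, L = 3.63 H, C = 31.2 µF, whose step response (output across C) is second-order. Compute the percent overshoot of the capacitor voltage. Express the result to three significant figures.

For a series RLC circuit (capacitor voltage as output), ω_n = 1/√(LC) = 1/√(3.63 H · 31.2 µF) = 94.0 rad/s.
ζ = (R/2)·√(C/L) = (240/2)·√(31.2 µF/3.63 H) = 0.352.
%OS = 100·exp(−πζ/√(1−ζ²)) = 30.7%.

%OS ≈ 30.7%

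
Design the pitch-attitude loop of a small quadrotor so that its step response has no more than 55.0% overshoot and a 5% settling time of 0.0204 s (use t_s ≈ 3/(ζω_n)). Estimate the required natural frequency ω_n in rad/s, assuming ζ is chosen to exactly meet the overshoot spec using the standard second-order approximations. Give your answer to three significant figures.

From %OS = 100·exp(−πζ/√(1−ζ²)), invert to get ζ = −ln(OS)/√(π² + ln²(OS)) with OS = 0.550.
−ln 0.550 = 0.5978, so ζ = 0.5978/√(π² + 0.3574) = 0.187.
Then ω_n = 3/(ζ t_s) = 3/(0.187 × 0.0204) = 787 rad/s.

ω_n ≈ 787 rad/s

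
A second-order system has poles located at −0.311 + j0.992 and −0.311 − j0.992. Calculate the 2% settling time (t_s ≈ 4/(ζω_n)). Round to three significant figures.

For poles at −σ ± jω_d, ζω_n = σ = 0.311, so t_s ≈ 4/σ = 12.9 s.

t_s ≈ 12.9 s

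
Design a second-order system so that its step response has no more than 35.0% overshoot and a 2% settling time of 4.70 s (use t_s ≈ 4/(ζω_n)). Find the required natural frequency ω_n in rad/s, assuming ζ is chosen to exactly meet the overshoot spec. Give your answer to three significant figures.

ω_n ≈ 2.69 rad/s

From %OS = 100·exp(−πζ/√(1−ζ²)), invert to get ζ = −ln(OS)/√(π² + ln²(OS)) with OS = 0.350.
−ln 0.350 = 1.050, so ζ = 1.050/√(π² + 1.102) = 0.317.
Then ω_n = 4/(ζ t_s) = 4/(0.317 × 4.70) = 2.69 rad/s.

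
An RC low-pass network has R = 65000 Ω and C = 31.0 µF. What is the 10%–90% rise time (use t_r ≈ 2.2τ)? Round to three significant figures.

τ = RC = 65000 × 31.0 µF = 2.02 s.
t_r ≈ 2.2τ = 4.43 s.

t_r ≈ 4.43 s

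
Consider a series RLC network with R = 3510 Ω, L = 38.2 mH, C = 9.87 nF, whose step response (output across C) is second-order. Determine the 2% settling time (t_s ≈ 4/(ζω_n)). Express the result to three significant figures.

For a series RLC circuit (capacitor voltage as output), ω_n = 1/√(LC) = 1/√(38.2 mH · 9.87 nF) = 51500 rad/s.
ζ = (R/2)·√(C/L) = (3510/2)·√(9.87 nF/38.2 mH) = 0.892.
t_s ≈ 4/(ζω_n) = 0.0000871 s.

t_s ≈ 0.0000871 s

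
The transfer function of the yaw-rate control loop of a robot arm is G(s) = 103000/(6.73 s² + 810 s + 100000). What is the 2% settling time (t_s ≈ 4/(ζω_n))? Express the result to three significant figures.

t_s ≈ 0.0665 s

Dividing through by 6.73: denominator becomes s² + 120.4 s + 14860.
So ω_n = √14860 = 122 rad/s and ζ = 120.4/(2·122) = 0.494.
t_s ≈ 4/(ζω_n) = 0.0665 s.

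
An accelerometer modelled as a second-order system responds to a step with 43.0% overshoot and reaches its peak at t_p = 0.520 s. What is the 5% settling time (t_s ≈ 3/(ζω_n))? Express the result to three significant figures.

t_s ≈ 1.85 s

From the overshoot, ζ = −ln(OS)/√(π²+ln²(OS)) = 0.259.
From t_p = π/ω_d, ω_d = π/0.520 = 6.04 rad/s, so ω_n = ω_d/√(1−ζ²) = 6.26 rad/s.
t_s ≈ 3/(ζω_n) = 3/(0.259·6.26) = 1.85 s.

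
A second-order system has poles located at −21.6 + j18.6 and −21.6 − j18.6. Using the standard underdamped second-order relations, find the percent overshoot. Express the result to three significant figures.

%OS ≈ 2.60%

With σ = 21.6, ω_d = 18.6: ω_n = √(σ²+ω_d²) = 28.5 rad/s, ζ = σ/ω_n = 0.758.
%OS = 100·exp(−πζ/√(1−ζ²)) = 2.60%.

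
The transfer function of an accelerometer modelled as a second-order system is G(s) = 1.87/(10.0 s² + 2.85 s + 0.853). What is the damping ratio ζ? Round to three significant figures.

ζ ≈ 0.488

Dividing through by 10.0: denominator becomes s² + 0.2850 s + 0.08530.
So ω_n = √0.08530 = 0.292 rad/s and ζ = 0.2850/(2·0.292) = 0.488.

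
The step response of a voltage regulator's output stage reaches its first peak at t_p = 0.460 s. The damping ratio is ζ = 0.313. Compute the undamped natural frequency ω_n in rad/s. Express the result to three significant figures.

ω_n ≈ 7.19 rad/s

Peak time t_p = π/ω_d, so ω_d = π/t_p = π/0.460 = 6.83 rad/s.
ω_n = ω_d/√(1−ζ²) = 6.83/√0.902 = 7.19 rad/s.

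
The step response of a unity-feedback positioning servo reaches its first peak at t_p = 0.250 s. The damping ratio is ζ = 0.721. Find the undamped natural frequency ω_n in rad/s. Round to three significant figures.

ω_n ≈ 18.1 rad/s

Peak time t_p = π/ω_d, so ω_d = π/t_p = π/0.250 = 12.6 rad/s.
ω_n = ω_d/√(1−ζ²) = 12.6/√0.480 = 18.1 rad/s.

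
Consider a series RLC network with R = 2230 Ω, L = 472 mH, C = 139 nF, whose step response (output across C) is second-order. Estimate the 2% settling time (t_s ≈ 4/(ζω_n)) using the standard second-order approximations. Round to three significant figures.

For a series RLC circuit (capacitor voltage as output), ω_n = 1/√(LC) = 1/√(472 mH · 139 nF) = 3900 rad/s.
ζ = (R/2)·√(C/L) = (2230/2)·√(139 nF/472 mH) = 0.605.
t_s ≈ 4/(ζω_n) = 0.00169 s.

t_s ≈ 0.00169 s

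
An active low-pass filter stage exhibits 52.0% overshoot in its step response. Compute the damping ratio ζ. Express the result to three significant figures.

ζ ≈ 0.204

Inverting the overshoot relation: ζ = |ln 0.520|/√(π² + ln²0.520) = 0.204.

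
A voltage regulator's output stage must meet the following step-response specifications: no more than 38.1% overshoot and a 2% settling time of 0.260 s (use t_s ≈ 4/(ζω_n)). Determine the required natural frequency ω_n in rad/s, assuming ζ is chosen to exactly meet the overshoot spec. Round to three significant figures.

ω_n ≈ 52.4 rad/s

ζ = −ln(OS)/√(π² + (ln OS)²). With OS = 0.381, ln OS = −0.9650 and ζ = 0.9650/3.286 = 0.294.
Then ω_n = 4/(ζ t_s) = 4/(0.294 × 0.260) = 52.4 rad/s.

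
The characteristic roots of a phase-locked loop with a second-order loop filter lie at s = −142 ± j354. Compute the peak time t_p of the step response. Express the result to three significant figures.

t_p ≈ 0.00887 s

t_p = π/ω_d with ω_d = 354 (the imaginary part), so t_p = 0.00887 s.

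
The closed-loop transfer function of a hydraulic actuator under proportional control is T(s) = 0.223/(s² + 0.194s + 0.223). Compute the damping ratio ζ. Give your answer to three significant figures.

ζ ≈ 0.205

Matching coefficients with s² + 2ζω_n s + ω_n² gives ω_n² = 0.223 ⇒ ω_n = 0.472 rad/s, and ζ = 0.194/(2ω_n) = 0.205.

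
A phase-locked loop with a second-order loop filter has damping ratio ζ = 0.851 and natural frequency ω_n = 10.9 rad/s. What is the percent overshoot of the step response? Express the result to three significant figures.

For an underdamped second-order system, %OS = 100·exp(−πζ/√(1−ζ²)).
πζ/√(1−ζ²) = π·0.851/√(1−0.724) = 5.091, so %OS = 100·e^(−5.091) = 0.615%.

%OS ≈ 0.615%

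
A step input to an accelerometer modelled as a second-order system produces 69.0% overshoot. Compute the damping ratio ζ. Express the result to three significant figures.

ζ = −ln(OS)/√(π² + (ln OS)²). With OS = 0.690, ln OS = −0.3711 and ζ = 0.3711/3.163 = 0.117.

ζ ≈ 0.117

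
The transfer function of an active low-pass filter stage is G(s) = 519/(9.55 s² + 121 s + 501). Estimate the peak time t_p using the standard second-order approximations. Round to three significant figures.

Dividing through by 9.55: denominator becomes s² + 12.67 s + 52.46.
So ω_n = √52.46 = 7.24 rad/s and ζ = 12.67/(2·7.24) = 0.875.
ω_d = 7.24·√(1 − 0.875²) = 3.51 rad/s. t_p = π/ω_d = 0.895 s.

t_p ≈ 0.895 s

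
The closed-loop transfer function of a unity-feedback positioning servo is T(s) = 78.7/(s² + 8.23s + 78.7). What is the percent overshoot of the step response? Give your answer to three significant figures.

%OS ≈ 19.3%

ω_n = √78.7 = 8.87 rad/s; ζ = 8.23/(2·8.87) = 0.464.
%OS = 100 e^{−πζ/√(1−ζ²)} with ζ = 0.464 gives 19.3%.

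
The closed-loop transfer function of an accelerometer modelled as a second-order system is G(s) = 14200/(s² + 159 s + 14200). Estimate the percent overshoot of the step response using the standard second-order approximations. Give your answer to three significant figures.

ω_n = √14200 = 119 rad/s; ζ = 159/(2·119) = 0.667.
%OS = 100 e^{−πζ/√(1−ζ²)} with ζ = 0.667 gives 6.00%.

%OS ≈ 6.00%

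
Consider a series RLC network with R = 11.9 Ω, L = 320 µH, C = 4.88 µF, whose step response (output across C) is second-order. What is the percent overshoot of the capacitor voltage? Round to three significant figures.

For a series RLC circuit (capacitor voltage as output), ω_n = 1/√(LC) = 1/√(320 µH · 4.88 µF) = 25300 rad/s.
ζ = (R/2)·√(C/L) = (11.9/2)·√(4.88 µF/320 µH) = 0.735.
Overshoot: exp(−π·0.735/√(1−0.735²)) = 0.0333, i.e. 3.33%.

%OS ≈ 3.33%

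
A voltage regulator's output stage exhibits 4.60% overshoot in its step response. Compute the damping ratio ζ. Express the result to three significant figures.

Inverting the overshoot relation: ζ = |ln 0.0460|/√(π² + ln²0.0460) = 0.700.

ζ ≈ 0.700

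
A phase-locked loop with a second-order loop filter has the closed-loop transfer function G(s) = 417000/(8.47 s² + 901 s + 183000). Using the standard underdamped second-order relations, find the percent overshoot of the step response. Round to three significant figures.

%OS ≈ 29.5%

Dividing through by 8.47: denominator becomes s² + 106.4 s + 21610.
So ω_n = √21610 = 147 rad/s and ζ = 106.4/(2·147) = 0.362.
Overshoot: exp(−π·0.362/√(1−0.362²)) = 0.295, i.e. 29.5%.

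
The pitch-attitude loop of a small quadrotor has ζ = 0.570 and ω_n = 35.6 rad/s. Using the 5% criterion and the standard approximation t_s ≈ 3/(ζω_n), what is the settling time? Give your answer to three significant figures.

t_s ≈ 3/(ζω_n) = 3/(0.570 × 35.6) = 0.148 s.

t_s ≈ 0.148 s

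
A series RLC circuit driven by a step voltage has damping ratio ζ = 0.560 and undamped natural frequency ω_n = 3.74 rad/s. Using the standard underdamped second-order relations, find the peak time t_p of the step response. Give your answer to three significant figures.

t_p ≈ 1.01 s

The damped frequency is ω_d = ω_n√(1−ζ²) = 3.74·√(1−0.314) = 3.10 rad/s.
Peak time t_p = π/ω_d = π/3.10 = 1.01 s.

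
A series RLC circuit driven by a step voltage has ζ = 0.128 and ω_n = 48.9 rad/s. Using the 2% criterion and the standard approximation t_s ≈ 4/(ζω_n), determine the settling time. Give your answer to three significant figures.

t_s ≈ 0.639 s

t_s ≈ 4/(ζω_n) = 4/(0.128 × 48.9) = 0.639 s.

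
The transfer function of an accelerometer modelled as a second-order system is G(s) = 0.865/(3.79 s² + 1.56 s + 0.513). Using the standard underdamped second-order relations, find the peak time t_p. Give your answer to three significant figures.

Dividing through by 3.79: denominator becomes s² + 0.4116 s + 0.1354.
So ω_n = √0.1354 = 0.368 rad/s and ζ = 0.4116/(2·0.368) = 0.559.
ω_d = ω_n√(1−ζ²) = 0.305 rad/s. t_p = π/ω_d = 10.3 s.

t_p ≈ 10.3 s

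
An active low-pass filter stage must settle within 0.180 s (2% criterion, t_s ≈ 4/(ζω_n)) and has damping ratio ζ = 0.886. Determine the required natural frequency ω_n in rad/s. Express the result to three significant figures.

Rearranging t_s ≈ 4/(ζω_n) gives ω_n = 4/(ζ·t_s) = 4/(0.886 × 0.180) = 25.1 rad/s.

ω_n ≈ 25.1 rad/s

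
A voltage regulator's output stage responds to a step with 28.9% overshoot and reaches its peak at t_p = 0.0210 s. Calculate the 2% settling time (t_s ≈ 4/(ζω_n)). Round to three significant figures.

From the overshoot, ζ = −ln(OS)/√(π²+ln²(OS)) = 0.367.
From t_p = π/ω_d, ω_d = π/0.0210 = 150 rad/s, so ω_n = ω_d/√(1−ζ²) = 161 rad/s.
t_s ≈ 4/(ζω_n) = 4/(0.367·161) = 0.0677 s.

t_s ≈ 0.0677 s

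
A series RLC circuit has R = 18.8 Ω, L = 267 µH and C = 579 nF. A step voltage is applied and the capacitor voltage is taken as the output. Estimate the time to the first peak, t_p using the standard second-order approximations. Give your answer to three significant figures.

t_p ≈ 0.0000434 s

For a series RLC circuit (capacitor voltage as output), ω_n = 1/√(LC) = 1/√(267 µH · 579 nF) = 80400 rad/s.
ζ = (R/2)·√(C/L) = (18.8/2)·√(579 nF/267 µH) = 0.438.
ω_d = 80400·√(1 − 0.438²) = 72300 rad/s. t_p = π/ω_d = 0.0000434 s.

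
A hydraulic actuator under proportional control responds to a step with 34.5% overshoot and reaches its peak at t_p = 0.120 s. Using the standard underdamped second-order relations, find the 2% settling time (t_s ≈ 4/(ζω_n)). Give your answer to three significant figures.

ζ from %OS: ζ = |ln 0.345|/√(π²+ln²0.345) = 0.321.
From t_p = π/ω_d, ω_d = π/0.120 = 26.2 rad/s, so ω_n = ω_d/√(1−ζ²) = 27.6 rad/s.
t_s ≈ 4/(ζω_n) = 4/(0.321·27.6) = 0.451 s.

t_s ≈ 0.451 s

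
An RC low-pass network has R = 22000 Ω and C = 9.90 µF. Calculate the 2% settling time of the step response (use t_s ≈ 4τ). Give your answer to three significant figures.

τ = RC = 22000 × 9.90 µF = 0.218 s.
t_s ≈ 4τ = 0.871 s.

t_s ≈ 0.871 s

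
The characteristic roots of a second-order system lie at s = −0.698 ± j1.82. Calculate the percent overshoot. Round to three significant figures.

The poles are at −σ ± jω_d with σ = 0.698 and ω_d = 1.82, so ω_n = √(σ²+ω_d²) = 1.95 rad/s and ζ = σ/ω_n = 0.358.
Overshoot: exp(−π·0.358/√(1−0.358²)) = 0.300, i.e. 30.0%.

%OS ≈ 30.0%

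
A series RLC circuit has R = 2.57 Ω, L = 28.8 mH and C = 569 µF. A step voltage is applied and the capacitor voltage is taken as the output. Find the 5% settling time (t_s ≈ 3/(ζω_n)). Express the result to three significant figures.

t_s ≈ 0.0672 s

For a series RLC circuit (capacitor voltage as output), ω_n = 1/√(LC) = 1/√(28.8 mH · 569 µF) = 247 rad/s.
ζ = (R/2)·√(C/L) = (2.57/2)·√(569 µF/28.8 mH) = 0.181.
t_s ≈ 3/(ζω_n) = 0.0672 s.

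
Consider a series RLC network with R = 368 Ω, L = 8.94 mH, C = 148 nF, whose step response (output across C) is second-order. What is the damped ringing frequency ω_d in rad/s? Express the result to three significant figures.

For a series RLC circuit (capacitor voltage as output), ω_n = 1/√(LC) = 1/√(8.94 mH · 148 nF) = 27500 rad/s.
ζ = (R/2)·√(C/L) = (368/2)·√(148 nF/8.94 mH) = 0.749.
The damped frequency ω_d = ω_n√(1−ζ²) = 18200 rad/s.

ω_d ≈ 18200 rad/s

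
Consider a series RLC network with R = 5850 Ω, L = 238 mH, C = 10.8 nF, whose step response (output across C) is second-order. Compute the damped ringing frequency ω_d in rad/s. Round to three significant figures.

ω_d ≈ 15400 rad/s

For a series RLC circuit (capacitor voltage as output), ω_n = 1/√(LC) = 1/√(238 mH · 10.8 nF) = 19700 rad/s.
ζ = (R/2)·√(C/L) = (5850/2)·√(10.8 nF/238 mH) = 0.623.
ω_d = 19700·√(1 − 0.623²) = 15400 rad/s.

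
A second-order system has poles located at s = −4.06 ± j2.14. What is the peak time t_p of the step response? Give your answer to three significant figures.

t_p ≈ 1.47 s

t_p = π/ω_d with ω_d = 2.14 (the imaginary part), so t_p = 1.47 s.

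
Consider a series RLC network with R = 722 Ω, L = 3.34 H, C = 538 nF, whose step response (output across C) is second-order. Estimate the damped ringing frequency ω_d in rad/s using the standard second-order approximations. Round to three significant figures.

ω_d ≈ 738 rad/s

For a series RLC circuit (capacitor voltage as output), ω_n = 1/√(LC) = 1/√(3.34 H · 538 nF) = 746 rad/s.
ζ = (R/2)·√(C/L) = (722/2)·√(538 nF/3.34 H) = 0.145.
ω_d = ω_n√(1−ζ²) = 738 rad/s.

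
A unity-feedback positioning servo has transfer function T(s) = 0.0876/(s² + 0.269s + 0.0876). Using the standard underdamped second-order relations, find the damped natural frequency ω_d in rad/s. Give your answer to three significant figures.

Matching coefficients with s² + 2ζω_n s + ω_n² gives ω_n² = 0.0876 ⇒ ω_n = 0.296 rad/s, and ζ = 0.269/(2ω_n) = 0.454.
ω_d = ω_n√(1−ζ²) = 0.264 rad/s.

ω_d ≈ 0.264 rad/s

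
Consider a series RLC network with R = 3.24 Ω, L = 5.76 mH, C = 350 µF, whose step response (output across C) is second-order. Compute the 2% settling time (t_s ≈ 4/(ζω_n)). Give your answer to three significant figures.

t_s ≈ 0.0142 s

For a series RLC circuit (capacitor voltage as output), ω_n = 1/√(LC) = 1/√(5.76 mH · 350 µF) = 704 rad/s.
ζ = (R/2)·√(C/L) = (3.24/2)·√(350 µF/5.76 mH) = 0.399.
t_s ≈ 4/(ζω_n) = 0.0142 s.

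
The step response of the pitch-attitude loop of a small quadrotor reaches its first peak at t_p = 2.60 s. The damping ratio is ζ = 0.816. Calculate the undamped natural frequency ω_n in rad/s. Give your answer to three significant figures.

Peak time t_p = π/ω_d, so ω_d = π/t_p = π/2.60 = 1.21 rad/s.
ω_n = ω_d/√(1−ζ²) = 1.21/√0.334 = 2.09 rad/s.

ω_n ≈ 2.09 rad/s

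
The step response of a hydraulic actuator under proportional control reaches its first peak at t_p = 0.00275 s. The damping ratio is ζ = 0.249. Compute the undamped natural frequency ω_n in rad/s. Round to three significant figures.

Peak time t_p = π/ω_d, so ω_d = π/t_p = π/0.00275 = 1140 rad/s.
ω_n = ω_d/√(1−ζ²) = 1140/√0.938 = 1180 rad/s.

ω_n ≈ 1180 rad/s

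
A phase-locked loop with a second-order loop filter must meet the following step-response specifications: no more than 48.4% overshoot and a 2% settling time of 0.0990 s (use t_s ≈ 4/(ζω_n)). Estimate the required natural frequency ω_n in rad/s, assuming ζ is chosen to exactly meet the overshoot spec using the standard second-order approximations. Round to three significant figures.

ω_n ≈ 180 rad/s

From %OS = 100·exp(−πζ/√(1−ζ²)), invert to get ζ = −ln(OS)/√(π² + ln²(OS)) with OS = 0.484.
−ln 0.484 = 0.7257, so ζ = 0.7257/√(π² + 0.5266) = 0.225.
From t_s ≈ 4/(ζω_n): ω_n = 4/(ζ·t_s) = 4/(0.225·0.0990) = 180 rad/s.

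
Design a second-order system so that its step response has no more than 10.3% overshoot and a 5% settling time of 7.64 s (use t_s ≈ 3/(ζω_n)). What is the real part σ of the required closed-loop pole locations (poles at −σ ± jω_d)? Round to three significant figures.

σ ≈ 0.393

The settling-time spec alone fixes σ = ζω_n = 3/t_s = 3/7.64 = 0.393.
(Overshoot then fixes ζ = 0.586 and hence ω_d = σ·√(1−ζ²)/ζ = 0.543 rad/s.)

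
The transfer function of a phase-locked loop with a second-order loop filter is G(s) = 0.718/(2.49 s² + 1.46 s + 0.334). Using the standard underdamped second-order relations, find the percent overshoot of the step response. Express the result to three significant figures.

%OS ≈ 1.51%

Dividing through by 2.49: denominator becomes s² + 0.5863 s + 0.1341.
So ω_n = √0.1341 = 0.366 rad/s and ζ = 0.5863/(2·0.366) = 0.800.
%OS = 100 e^{−πζ/√(1−ζ²)} with ζ = 0.800 gives 1.51%.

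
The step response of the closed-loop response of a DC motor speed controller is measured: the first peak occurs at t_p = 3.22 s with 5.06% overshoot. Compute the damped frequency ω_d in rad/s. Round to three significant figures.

t_p = π/ω_d, so ω_d = π/3.22 = 0.976 rad/s.

ω_d ≈ 0.976 rad/s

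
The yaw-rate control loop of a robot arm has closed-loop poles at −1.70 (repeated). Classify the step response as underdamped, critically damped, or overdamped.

critically damped

Since there is a repeated negative-real pole, the response is critically damped.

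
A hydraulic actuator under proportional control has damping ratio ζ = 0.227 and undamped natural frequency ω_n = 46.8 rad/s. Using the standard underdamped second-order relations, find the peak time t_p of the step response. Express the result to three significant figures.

The damped frequency is ω_d = ω_n√(1−ζ²) = 46.8·√(1−0.0515) = 45.6 rad/s.
Peak time t_p = π/ω_d = π/45.6 = 0.0689 s.

t_p ≈ 0.0689 s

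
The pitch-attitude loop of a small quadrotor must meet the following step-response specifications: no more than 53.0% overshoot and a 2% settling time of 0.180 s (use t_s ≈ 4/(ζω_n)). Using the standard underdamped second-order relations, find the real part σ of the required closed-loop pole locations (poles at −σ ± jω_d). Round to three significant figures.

σ ≈ 22.2

The settling-time spec alone fixes σ = ζω_n = 4/t_s = 4/0.180 = 22.2.
(Overshoot then fixes ζ = 0.198 and hence ω_d = σ·√(1−ζ²)/ζ = 110 rad/s.)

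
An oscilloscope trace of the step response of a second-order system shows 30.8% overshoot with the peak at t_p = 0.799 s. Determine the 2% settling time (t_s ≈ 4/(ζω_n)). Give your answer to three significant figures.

t_s ≈ 2.71 s

From the overshoot, ζ = −ln(OS)/√(π²+ln²(OS)) = 0.351.
t_p = π/ω_d ⇒ ω_d = 3.93 rad/s; then ω_n = ω_d/√(1−ζ²) = 4.20 rad/s.
t_s ≈ 4/(ζω_n) = 4/(0.351·4.20) = 2.71 s.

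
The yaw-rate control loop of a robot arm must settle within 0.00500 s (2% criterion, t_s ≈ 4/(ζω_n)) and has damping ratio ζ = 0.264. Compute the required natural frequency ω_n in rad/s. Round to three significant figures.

ω_n ≈ 3030 rad/s

Rearranging t_s ≈ 4/(ζω_n) gives ω_n = 4/(ζ·t_s) = 4/(0.264 × 0.00500) = 3030 rad/s.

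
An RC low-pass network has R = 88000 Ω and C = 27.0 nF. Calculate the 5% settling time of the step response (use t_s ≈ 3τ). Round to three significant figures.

τ = RC = 88000 × 27.0 nF = 0.00238 s.
t_s ≈ 3τ = 0.00713 s.

t_s ≈ 0.00713 s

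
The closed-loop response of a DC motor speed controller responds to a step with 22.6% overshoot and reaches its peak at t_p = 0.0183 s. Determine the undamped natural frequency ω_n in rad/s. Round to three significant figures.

ω_n ≈ 190 rad/s

From the overshoot, ζ = −ln(OS)/√(π²+ln²(OS)) = 0.428.
From t_p = π/ω_d, ω_d = π/0.0183 = 172 rad/s, so ω_n = ω_d/√(1−ζ²) = 190 rad/s.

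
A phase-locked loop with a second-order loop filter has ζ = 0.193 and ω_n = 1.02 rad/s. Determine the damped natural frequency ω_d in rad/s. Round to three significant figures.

ω_d ≈ 1.00 rad/s

ω_d = ω_n√(1−ζ²) = 1.02·√0.963 = 1.00 rad/s.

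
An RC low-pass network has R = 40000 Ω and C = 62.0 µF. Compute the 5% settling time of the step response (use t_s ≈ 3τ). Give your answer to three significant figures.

τ = RC = 40000 × 62.0 µF = 2.48 s.
t_s ≈ 3τ = 7.44 s.

t_s ≈ 7.44 s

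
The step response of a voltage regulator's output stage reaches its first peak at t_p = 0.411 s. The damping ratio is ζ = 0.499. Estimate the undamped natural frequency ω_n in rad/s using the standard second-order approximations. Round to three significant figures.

Peak time t_p = π/ω_d, so ω_d = π/t_p = π/0.411 = 7.64 rad/s.
ω_n = ω_d/√(1−ζ²) = 7.64/√0.751 = 8.82 rad/s.

ω_n ≈ 8.82 rad/s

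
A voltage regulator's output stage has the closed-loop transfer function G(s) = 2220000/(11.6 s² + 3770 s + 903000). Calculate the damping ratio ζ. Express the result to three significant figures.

Dividing through by 11.6: denominator becomes s² + 325.0 s + 77840.
So ω_n = √77840 = 279 rad/s and ζ = 325.0/(2·279) = 0.582.

ζ ≈ 0.582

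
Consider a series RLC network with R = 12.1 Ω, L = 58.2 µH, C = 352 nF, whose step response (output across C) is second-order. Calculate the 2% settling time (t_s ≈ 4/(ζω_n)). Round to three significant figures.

t_s ≈ 0.0000385 s

For a series RLC circuit (capacitor voltage as output), ω_n = 1/√(LC) = 1/√(58.2 µH · 352 nF) = 221000 rad/s.
ζ = (R/2)·√(C/L) = (12.1/2)·√(352 nF/58.2 µH) = 0.471.
t_s ≈ 4/(ζω_n) = 0.0000385 s.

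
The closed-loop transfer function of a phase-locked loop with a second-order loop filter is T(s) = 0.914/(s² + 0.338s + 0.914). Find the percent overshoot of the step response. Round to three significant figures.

Matching coefficients with s² + 2ζω_n s + ω_n² gives ω_n² = 0.914 ⇒ ω_n = 0.956 rad/s, and ζ = 0.338/(2ω_n) = 0.177.
%OS = 100·exp(−πζ/√(1−ζ²)) = 56.9%.

%OS ≈ 56.9%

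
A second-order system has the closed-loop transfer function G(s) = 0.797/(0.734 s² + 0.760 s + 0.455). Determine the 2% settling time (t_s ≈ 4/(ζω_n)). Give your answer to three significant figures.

t_s ≈ 7.73 s

Dividing through by 0.734: denominator becomes s² + 1.035 s + 0.6199.
So ω_n = √0.6199 = 0.787 rad/s and ζ = 1.035/(2·0.787) = 0.658.
t_s ≈ 4/(ζω_n) = 7.73 s.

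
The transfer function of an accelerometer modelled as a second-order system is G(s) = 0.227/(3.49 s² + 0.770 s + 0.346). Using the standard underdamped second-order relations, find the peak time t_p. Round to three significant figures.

Dividing through by 3.49: denominator becomes s² + 0.2206 s + 0.09914.
So ω_n = √0.09914 = 0.315 rad/s and ζ = 0.2206/(2·0.315) = 0.350.
ω_d = 0.315·√(1 − 0.350²) = 0.295 rad/s. t_p = π/ω_d = 10.7 s.

t_p ≈ 10.7 s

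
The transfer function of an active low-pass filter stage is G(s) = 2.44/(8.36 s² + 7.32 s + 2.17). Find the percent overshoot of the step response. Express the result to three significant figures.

%OS ≈ 0.510%

Dividing through by 8.36: denominator becomes s² + 0.8756 s + 0.2596.
So ω_n = √0.2596 = 0.509 rad/s and ζ = 0.8756/(2·0.509) = 0.859.
Overshoot: exp(−π·0.859/√(1−0.859²)) = 0.00510, i.e. 0.510%.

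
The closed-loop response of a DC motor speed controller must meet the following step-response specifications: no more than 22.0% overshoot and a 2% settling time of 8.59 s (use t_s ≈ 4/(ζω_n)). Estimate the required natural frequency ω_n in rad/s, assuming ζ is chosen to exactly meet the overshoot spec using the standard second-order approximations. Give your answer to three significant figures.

ζ = −ln(OS)/√(π² + (ln OS)²). With OS = 0.220, ln OS = −1.514 and ζ = 1.514/3.487 = 0.434.
Then ω_n = 4/(ζ t_s) = 4/(0.434 × 8.59) = 1.07 rad/s.

ω_n ≈ 1.07 rad/s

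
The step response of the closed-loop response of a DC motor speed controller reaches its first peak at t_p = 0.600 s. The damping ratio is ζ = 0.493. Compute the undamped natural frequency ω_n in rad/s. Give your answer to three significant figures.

ω_n ≈ 6.02 rad/s

Peak time t_p = π/ω_d, so ω_d = π/t_p = π/0.600 = 5.24 rad/s.
ω_n = ω_d/√(1−ζ²) = 5.24/√0.757 = 6.02 rad/s.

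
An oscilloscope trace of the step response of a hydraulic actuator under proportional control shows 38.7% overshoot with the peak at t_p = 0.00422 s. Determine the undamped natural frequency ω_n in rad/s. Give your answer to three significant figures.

From the overshoot, ζ = −ln(OS)/√(π²+ln²(OS)) = 0.289.
From t_p = π/ω_d, ω_d = π/0.00422 = 744 rad/s, so ω_n = ω_d/√(1−ζ²) = 778 rad/s.

ω_n ≈ 778 rad/s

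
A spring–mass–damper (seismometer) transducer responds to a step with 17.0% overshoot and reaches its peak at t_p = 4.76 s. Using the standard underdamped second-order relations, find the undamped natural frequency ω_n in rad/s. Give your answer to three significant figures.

From the overshoot, ζ = −ln(OS)/√(π²+ln²(OS)) = 0.491.
From t_p = π/ω_d, ω_d = π/4.76 = 0.660 rad/s, so ω_n = ω_d/√(1−ζ²) = 0.758 rad/s.

ω_n ≈ 0.758 rad/s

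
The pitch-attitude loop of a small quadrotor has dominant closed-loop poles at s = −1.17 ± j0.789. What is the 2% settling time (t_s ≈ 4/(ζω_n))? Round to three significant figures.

For poles at −σ ± jω_d, ζω_n = σ = 1.17, so t_s ≈ 4/σ = 3.42 s.

t_s ≈ 3.42 s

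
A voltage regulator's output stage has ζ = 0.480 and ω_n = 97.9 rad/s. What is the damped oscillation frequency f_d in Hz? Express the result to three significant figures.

ω_d = ω_n√(1−ζ²) = 97.9·√0.770 = 85.9 rad/s.
f_d = ω_d/(2π) = 13.7 Hz.

f_d ≈ 13.7 Hz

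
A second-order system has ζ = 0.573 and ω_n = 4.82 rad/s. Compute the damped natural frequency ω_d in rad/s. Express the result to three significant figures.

ω_d ≈ 3.95 rad/s

ω_d = ω_n√(1−ζ²) = 4.82·√0.672 = 3.95 rad/s.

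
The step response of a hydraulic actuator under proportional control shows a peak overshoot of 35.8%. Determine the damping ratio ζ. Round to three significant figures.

ζ ≈ 0.311

Inverting the overshoot relation: ζ = |ln 0.358|/√(π² + ln²0.358) = 0.311.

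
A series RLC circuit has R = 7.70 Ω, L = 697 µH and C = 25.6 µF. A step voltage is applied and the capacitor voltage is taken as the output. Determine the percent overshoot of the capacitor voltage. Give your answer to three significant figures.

For a series RLC circuit (capacitor voltage as output), ω_n = 1/√(LC) = 1/√(697 µH · 25.6 µF) = 7490 rad/s.
ζ = (R/2)·√(C/L) = (7.70/2)·√(25.6 µF/697 µH) = 0.738.
%OS = 100 e^{−πζ/√(1−ζ²)} with ζ = 0.738 gives 3.23%.

%OS ≈ 3.23%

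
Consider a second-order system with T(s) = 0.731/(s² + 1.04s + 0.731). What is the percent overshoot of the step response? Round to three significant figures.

%OS ≈ 9.01%

ω_n = √0.731 = 0.855 rad/s; ζ = 1.04/(2·0.855) = 0.608.
Overshoot: exp(−π·0.608/√(1−0.608²)) = 0.0901, i.e. 9.01%.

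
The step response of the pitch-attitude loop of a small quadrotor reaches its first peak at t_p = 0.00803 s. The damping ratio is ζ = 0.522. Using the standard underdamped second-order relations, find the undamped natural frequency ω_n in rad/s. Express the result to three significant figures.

ω_n ≈ 459 rad/s

Peak time t_p = π/ω_d, so ω_d = π/t_p = π/0.00803 = 391 rad/s.
ω_n = ω_d/√(1−ζ²) = 391/√0.728 = 459 rad/s.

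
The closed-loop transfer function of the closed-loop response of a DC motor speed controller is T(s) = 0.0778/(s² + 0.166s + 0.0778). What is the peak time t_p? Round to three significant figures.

t_p ≈ 11.8 s

Comparing the denominator to s² + 2ζω_n s + ω_n²: ω_n = √0.0778 = 0.279 rad/s, and 2ζω_n = 0.166 so ζ = 0.166/(2·0.279) = 0.298.
ω_d = 0.279·√(1 − 0.298²) = 0.266 rad/s. Then t_p = π/ω_d = 11.8 s.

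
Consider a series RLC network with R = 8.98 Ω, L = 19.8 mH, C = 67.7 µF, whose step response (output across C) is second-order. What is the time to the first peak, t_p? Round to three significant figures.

t_p ≈ 0.00377 s

For a series RLC circuit (capacitor voltage as output), ω_n = 1/√(LC) = 1/√(19.8 mH · 67.7 µF) = 864 rad/s.
ζ = (R/2)·√(C/L) = (8.98/2)·√(67.7 µF/19.8 mH) = 0.263.
ω_d = ω_n√(1−ζ²) = 833 rad/s. t_p = π/ω_d = 0.00377 s.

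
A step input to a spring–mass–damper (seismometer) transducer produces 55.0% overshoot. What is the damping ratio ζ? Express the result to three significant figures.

ζ ≈ 0.187

ζ = −ln(OS)/√(π² + (ln OS)²). With OS = 0.550, ln OS = −0.5978 and ζ = 0.5978/3.198 = 0.187.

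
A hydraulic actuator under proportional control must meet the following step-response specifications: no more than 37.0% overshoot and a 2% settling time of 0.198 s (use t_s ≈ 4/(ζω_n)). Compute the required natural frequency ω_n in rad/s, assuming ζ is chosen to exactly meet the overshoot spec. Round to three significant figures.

ζ = −ln(OS)/√(π² + (ln OS)²). With OS = 0.370, ln OS = −0.9943 and ζ = 0.9943/3.295 = 0.302.
Then ω_n = 4/(ζ t_s) = 4/(0.302 × 0.198) = 67.0 rad/s.

ω_n ≈ 67.0 rad/s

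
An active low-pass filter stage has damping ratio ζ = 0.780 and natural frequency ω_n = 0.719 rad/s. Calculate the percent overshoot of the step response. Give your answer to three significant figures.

For an underdamped second-order system, %OS = 100·exp(−πζ/√(1−ζ²)).
πζ/√(1−ζ²) = π·0.780/√(1−0.608) = 3.916, so %OS = 100·e^(−3.916) = 1.99%.

%OS ≈ 1.99%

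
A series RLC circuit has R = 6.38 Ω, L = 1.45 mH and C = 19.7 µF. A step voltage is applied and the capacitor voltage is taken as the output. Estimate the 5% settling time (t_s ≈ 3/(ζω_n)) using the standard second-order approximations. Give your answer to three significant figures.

t_s ≈ 0.00136 s

For a series RLC circuit (capacitor voltage as output), ω_n = 1/√(LC) = 1/√(1.45 mH · 19.7 µF) = 5920 rad/s.
ζ = (R/2)·√(C/L) = (6.38/2)·√(19.7 µF/1.45 mH) = 0.372.
t_s ≈ 3/(ζω_n) = 0.00136 s.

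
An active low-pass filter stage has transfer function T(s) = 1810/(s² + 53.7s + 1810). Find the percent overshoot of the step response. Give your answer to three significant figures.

ω_n = √1810 = 42.5 rad/s; ζ = 53.7/(2·42.5) = 0.631.
%OS = 100·exp(−πζ/√(1−ζ²)) = 7.76%.

%OS ≈ 7.76%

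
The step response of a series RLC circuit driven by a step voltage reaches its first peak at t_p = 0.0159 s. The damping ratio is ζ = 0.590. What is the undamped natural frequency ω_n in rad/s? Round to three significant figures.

Peak time t_p = π/ω_d, so ω_d = π/t_p = π/0.0159 = 198 rad/s.
ω_n = ω_d/√(1−ζ²) = 198/√0.652 = 245 rad/s.

ω_n ≈ 245 rad/s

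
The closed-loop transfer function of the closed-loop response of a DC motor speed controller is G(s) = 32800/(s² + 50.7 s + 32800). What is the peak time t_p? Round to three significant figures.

t_p ≈ 0.0175 s

ω_n = √32800 = 181 rad/s; ζ = 50.7/(2·181) = 0.140.
The damped frequency ω_d = ω_n√(1−ζ²) = 179 rad/s. Then t_p = π/ω_d = 0.0175 s.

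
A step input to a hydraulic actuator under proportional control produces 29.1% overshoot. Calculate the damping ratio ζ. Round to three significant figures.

ζ ≈ 0.366

ζ = −ln(OS)/√(π² + (ln OS)²). With OS = 0.291, ln OS = −1.234 and ζ = 1.234/3.375 = 0.366.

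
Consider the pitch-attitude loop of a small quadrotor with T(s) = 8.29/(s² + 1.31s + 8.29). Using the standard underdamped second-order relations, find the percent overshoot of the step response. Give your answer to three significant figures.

ω_n = √8.29 = 2.88 rad/s; ζ = 1.31/(2·2.88) = 0.227.
Overshoot: exp(−π·0.227/√(1−0.227²)) = 0.480, i.e. 48.0%.

%OS ≈ 48.0%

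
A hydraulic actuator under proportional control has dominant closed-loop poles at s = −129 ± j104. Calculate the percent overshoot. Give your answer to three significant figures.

The poles are at −σ ± jω_d with σ = 129 and ω_d = 104, so ω_n = √(σ²+ω_d²) = 166 rad/s and ζ = σ/ω_n = 0.779.
%OS = 100·exp(−πζ/√(1−ζ²)) = 2.03%.

%OS ≈ 2.03%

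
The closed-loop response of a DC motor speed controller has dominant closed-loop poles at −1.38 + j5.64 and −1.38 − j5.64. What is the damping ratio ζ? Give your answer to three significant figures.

ζ ≈ 0.238

The poles are at −σ ± jω_d with σ = 1.38 and ω_d = 5.64, so ω_n = √(σ²+ω_d²) = 5.81 rad/s and ζ = σ/ω_n = 0.238.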